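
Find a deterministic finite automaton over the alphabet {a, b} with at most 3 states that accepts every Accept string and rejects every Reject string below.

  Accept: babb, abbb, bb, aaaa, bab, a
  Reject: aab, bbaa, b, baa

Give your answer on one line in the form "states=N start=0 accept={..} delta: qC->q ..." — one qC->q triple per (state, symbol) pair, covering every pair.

Grow the machine one transition at a time. Run the examples from 0; the earliest place one falls off (shortest prefix, ties alphabetical) gets sent to the lowest-numbered state that keeps every Accept/Reject pair distinguishable — a pair clashes when both reach the same state with identical unread suffix — and to a fresh state only if none does.
a: 0a undefined. 0a->0: ok.
b: 0b undefined. 0b->0: no, babb/aab meet in 0. Open state 1: 0b->1.
ba: 1a undefined. 1a->0: no, aaaa/baa meet in 0. 1a->1: ok.
bb: 1b undefined. 1b->0: no, babb/aab meet in 1. 1b->1: no, babb/aab meet in 1. Open state 2: 1b->2.
bba: 2a undefined. 2a->0: no, aaaa/bbaa meet in 0. 2a->1: ok.
abbb: 2b undefined. 2b->0: ok.
All examples now run through 3 states with every (state, symbol) defined. Accept strings end in {0,2}, Reject strings end in {1}; accept={0,2}.

states=3 start=0 accept={0,2} delta: 0a->0 0b->1 1a->1 1b->2 2a->1 2b->0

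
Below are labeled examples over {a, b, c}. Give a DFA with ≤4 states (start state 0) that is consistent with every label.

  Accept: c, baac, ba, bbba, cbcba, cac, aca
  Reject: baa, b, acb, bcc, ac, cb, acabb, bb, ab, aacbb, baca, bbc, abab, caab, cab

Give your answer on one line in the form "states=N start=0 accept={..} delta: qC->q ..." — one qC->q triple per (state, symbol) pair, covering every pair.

states=3 start=0 accept={2} delta: 0a->1 0b->1 0c->2 1a->2 1b->1 1c->1 2a->0 2b->1 2c->0

State merging on the prefix tree: take the shortest (then alphabetical) example prefix whose next move is undefined and point that move at state 0, else 1, else 2, ...; a target is out if some Accept/Reject pair would then sit in one state with the same input left (inseparable). If every existing state is out, open a new one.
a: 0a undefined. 0a->0: no, c/ac meet in 0 with "c" left. Open state 1: 0a->1.
b: 0b undefined. 0b->0: no, c/bbc meet in 0 with "c" left. 0b->1: ok.
c: 0c undefined. 0c->0: no, cac/ac meet in 1 with "c" left. 0c->1: no, c/b meet in 1. Open state 2: 0c->2.
aa: 1a undefined. 1a->0: no, baac/ac meet in 1 with "c" left. 1a->1: no, baac/ac meet in 1 with "c" left. 1a->2: ok.
ab: 1b undefined. 1b->0: no, c/bbc meet in 2. 1b->1: ok.
ac: 1c undefined. 1c->0: no, c/bcc meet in 2. 1c->1: ok.
ca: 2a undefined. 2a->0: ok.
cb: 2b undefined. 2b->0: no, cbcba/b meet in 1. 2b->1: ok.
aac: 2c undefined. 2c->0: ok.
All examples now run through 3 states with every (state, symbol) defined. Accept strings end in {2}, Reject strings end in {0,1}; accept={2}.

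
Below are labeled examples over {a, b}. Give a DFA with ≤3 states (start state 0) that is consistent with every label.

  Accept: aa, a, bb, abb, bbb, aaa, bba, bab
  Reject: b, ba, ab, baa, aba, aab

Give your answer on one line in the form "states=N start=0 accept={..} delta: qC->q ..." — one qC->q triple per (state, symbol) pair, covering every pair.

states=3 start=0 accept={0,2} delta: 0a->0 0b->1 1a->1 1b->2 2a->0 2b->0

Grow the machine one transition at a time. Run the examples from 0; the earliest place one falls off (shortest prefix, ties alphabetical) gets sent to the lowest-numbered state that keeps every Accept/Reject pair distinguishable — a pair clashes when both reach the same state with identical unread suffix — and to a fresh state only if none does.
a: 0a undefined. 0a->0: ok.
b: 0b undefined. 0b->0: no, aa/b meet in 0. Open state 1: 0b->1.
ba: 1a undefined. 1a->0: no, aa/ba meet in 0. 1a->1: ok.
bb: 1b undefined. 1b->0: no, bbb/b meet in 1. 1b->1: no, bb/b meet in 1. Open state 2: 1b->2.
bba: 2a undefined. 2a->0: ok.
bbb: 2b undefined. 2b->0: ok.
All examples now run through 3 states with every (state, symbol) defined. Accept strings end in {0,2}, Reject strings end in {1}; accept={0,2}.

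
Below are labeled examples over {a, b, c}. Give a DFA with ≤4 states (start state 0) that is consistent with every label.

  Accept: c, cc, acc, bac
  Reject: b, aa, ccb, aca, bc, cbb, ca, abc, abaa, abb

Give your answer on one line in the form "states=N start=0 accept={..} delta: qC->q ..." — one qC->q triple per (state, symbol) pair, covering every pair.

Grow the machine one transition at a time. Run the examples from 0; the earliest place one falls off (shortest prefix, ties alphabetical) gets sent to the lowest-numbered state that keeps every Accept/Reject pair distinguishable — a pair clashes when both reach the same state with identical unread suffix — and to a fresh state only if none does.
a: 0a undefined. 0a->0: ok.
b: 0b undefined. 0b->0: no, c/bc meet in 0 with "c" left. Open state 1: 0b->1.
c: 0c undefined. 0c->0: no, c/aa meet in 0. 0c->1: no, c/b meet in 1. Open state 2: 0c->2.
ba: 1a undefined. 1a->0: ok.
bc: 1c undefined. 1c->0: ok.
ca: 2a undefined. 2a->0: ok.
cb: 2b undefined. 2b->0: ok.
cc: 2c undefined. 2c->0: no, cc/aa meet in 0. 2c->1: no, cc/b meet in 1. 2c->2: ok.
abb: 1b undefined. 1b->0: ok.
All examples now run through 3 states with every (state, symbol) defined. Accept strings end in {2}, Reject strings end in {0,1}; accept={2}.

states=3 start=0 accept={2} delta: 0a->0 0b->1 0c->2 1a->0 1b->0 1c->0 2a->0 2b->0 2c->2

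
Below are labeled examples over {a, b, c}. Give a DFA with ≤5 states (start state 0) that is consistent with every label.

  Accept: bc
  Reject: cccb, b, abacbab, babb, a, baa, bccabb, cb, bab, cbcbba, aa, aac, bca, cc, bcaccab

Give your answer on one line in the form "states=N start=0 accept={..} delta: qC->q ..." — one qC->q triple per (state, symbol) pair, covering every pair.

Fold the examples into a partial DFA from state 0: repeatedly fix the first undefined (state, symbol) met by the shortest-then-alphabetical prefix, trying targets in increasing order and rejecting any under which an Accept and a Reject string meet in one state with the same remainder; add a state when all current targets are rejected. Accepting states are where Accept strings end.
a: 0a undefined. 0a->0: ok.
b: 0b undefined. 0b->0: no, bc/aac meet in 0 with "c" left. Open state 1: 0b->1.
c: 0c undefined. 0c->0: ok.
ba: 1a undefined. 1a->0: ok.
bc: 1c undefined. 1c->0: no, bc/a meet in 0. 1c->1: no, bc/cccb meet in 1. Open state 2: 1c->2.
bca: 2a undefined. 2a->0: ok.
bcc: 2c undefined. 2c->0: ok.
babb: 1b undefined. 1b->0: ok.
cbcb: 2b undefined. 2b->0: ok.
All examples now run through 3 states with every (state, symbol) defined. Accept strings end in {2}, Reject strings end in {0,1}; accept={2}.

states=3 start=0 accept={2} delta: 0a->0 0b->1 0c->0 1a->0 1b->0 1c->2 2a->0 2b->0 2c->0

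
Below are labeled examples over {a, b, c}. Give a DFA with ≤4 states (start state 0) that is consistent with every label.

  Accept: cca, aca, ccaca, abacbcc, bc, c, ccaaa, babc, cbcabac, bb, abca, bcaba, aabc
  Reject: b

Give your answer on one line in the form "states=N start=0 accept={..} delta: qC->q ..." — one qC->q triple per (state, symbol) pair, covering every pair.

Fold the examples into a partial DFA from state 0: repeatedly fix the first undefined (state, symbol) met by the shortest-then-alphabetical prefix, trying targets in increasing order and rejecting any under which an Accept and a Reject string meet in one state with the same remainder; add a state when all current targets are rejected. Accepting states are where Accept strings end.
a: 0a undefined. 0a->0: ok.
b: 0b undefined. 0b->0: no, bb/b meet in 0. Open state 1: 0b->1.
c: 0c undefined. 0c->0: ok.
ba: 1a undefined. 1a->0: ok.
bb: 1b undefined. 1b->0: ok.
bc: 1c undefined. 1c->0: ok.
All examples now run through 2 states with every (state, symbol) defined. Accept strings end in {0}, Reject strings end in {1}; accept={0}.

states=2 start=0 accept={0} delta: 0a->0 0b->1 0c->0 1a->0 1b->0 1c->0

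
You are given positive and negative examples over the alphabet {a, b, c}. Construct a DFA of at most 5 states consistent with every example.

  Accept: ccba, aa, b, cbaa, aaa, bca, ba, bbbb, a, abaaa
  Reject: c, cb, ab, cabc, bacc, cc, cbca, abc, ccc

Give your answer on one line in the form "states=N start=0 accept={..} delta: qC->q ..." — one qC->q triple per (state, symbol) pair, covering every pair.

State merging on the prefix tree: take the shortest (then alphabetical) example prefix whose next move is undefined and point that move at state 0, else 1, else 2, ...; a target is out if some Accept/Reject pair would then sit in one state with the same input left (inseparable). If every existing state is out, open a new one.
a: 0a undefined. 0a->0: no, b/ab meet in 0 with "b" left. Open state 1: 0a->1.
b: 0b undefined. 0b->0: ok.
c: 0c undefined. 0c->0: no, ccba/cbca meet in 1. 0c->1: no, ba/c meet in 1. Open state 2: 0c->2.
aa: 1a undefined. 1a->0: ok.
ab: 1b undefined. 1b->0: no, aa/ab meet in 0. 1b->1: no, aaa/ab meet in 1. 1b->2: ok.
ca: 2a undefined. 2a->0: ok.
cb: 2b undefined. 2b->0: no, aa/cb meet in 0. 2b->1: no, cbaa/cb meet in 1. 2b->2: ok.
cc: 2c undefined. 2c->0: no, ccba/cbca meet in 1. 2c->1: no, ccba/cbca meet in 0. 2c->2: no, ccba/cbca meet in 0. Open state 3: 2c->3.
bac: 1c undefined. 1c->0: ok.
ccb: 3b undefined. 3b->0: ok.
ccc: 3c undefined. 3c->0: no, aa/ccc meet in 0. 3c->1: no, ccba/ccc meet in 1. 3c->2: ok.
cbca: 3a undefined. 3a->0: no, aa/cbca meet in 0. 3a->1: no, ccba/cbca meet in 1. 3a->2: ok.
All examples now run through 4 states with every (state, symbol) defined. Accept strings end in {0,1}, Reject strings end in {2,3}; accept={0,1}.

states=4 start=0 accept={0,1} delta: 0a->1 0b->0 0c->2 1a->0 1b->2 1c->0 2a->0 2b->2 2c->3 3a->2 3b->0 3c->2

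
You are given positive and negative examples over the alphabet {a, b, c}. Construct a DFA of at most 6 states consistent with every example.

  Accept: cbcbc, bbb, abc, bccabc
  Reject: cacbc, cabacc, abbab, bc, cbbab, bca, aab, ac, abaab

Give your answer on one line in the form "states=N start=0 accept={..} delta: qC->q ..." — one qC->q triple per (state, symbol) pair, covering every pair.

states=4 start=0 accept={0,3} delta: 0a->1 0b->0 0c->1 1a->1 1b->2 1c->2 2a->3 2b->0 2c->3 3a->1 3b->2 3c->0

State merging on the prefix tree: take the shortest (then alphabetical) example prefix whose next move is undefined and point that move at state 0, else 1, else 2, ...; a target is out if some Accept/Reject pair would then sit in one state with the same input left (inseparable). If every existing state is out, open a new one.
a: 0a undefined. 0a->0: no, abc/bc meet in 0 with "bc" left. Open state 1: 0a->1.
b: 0b undefined. 0b->0: ok.
c: 0c undefined. 0c->0: no, cbcbc/bc meet in 0. 0c->1: ok.
aa: 1a undefined. 1a->0: no, bbb/bca meet in 0. 1a->1: ok.
ab: 1b undefined. 1b->0: no, cbcbc/bc meet in 1. 1b->1: no, cbcbc/cacbc meet in 1 with "cbc" left. Open state 2: 1b->2.
ac: 1c undefined. 1c->0: no, bbb/ac meet in 0. 1c->1: no, abc/cacbc meet in 2 with "c" left. 1c->2: ok.
aba: 2a undefined. 2a->0: no, bccabc/bc meet in 1. 2a->1: no, abc/cabacc meet in 2 with "c" left. 2a->2: no, bccabc/cacbc meet in 2 with "bc" left. Open state 3: 2a->3.
abb: 2b undefined. 2b->0: ok.
abc: 2c undefined. 2c->0: no, cbcbc/cacbc meet in 1. 2c->1: no, cbcbc/cacbc meet in 1. 2c->2: no, cbcbc/cacbc meet in 1. 2c->3: ok.
abaa: 3a undefined. 3a->0: no, bbb/abaab meet in 0. 3a->1: ok.
cbcb: 3b undefined. 3b->0: no, cbcbc/cacbc meet in 1. 3b->1: no, cbcbc/abbab meet in 2. 3b->2: ok.
cabac: 3c undefined. 3c->0: ok.
All examples now run through 4 states with every (state, symbol) defined. Accept strings end in {0,3}, Reject strings end in {1,2}; accept={0,3}.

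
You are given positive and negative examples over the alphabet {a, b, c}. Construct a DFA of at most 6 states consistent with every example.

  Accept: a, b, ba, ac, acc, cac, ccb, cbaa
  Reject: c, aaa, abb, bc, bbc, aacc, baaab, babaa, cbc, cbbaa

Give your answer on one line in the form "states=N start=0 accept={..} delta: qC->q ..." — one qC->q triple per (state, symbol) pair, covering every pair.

Grow the machine one transition at a time. Run the examples from 0; the earliest place one falls off (shortest prefix, ties alphabetical) gets sent to the lowest-numbered state that keeps every Accept/Reject pair distinguishable — a pair clashes when both reach the same state with identical unread suffix — and to a fresh state only if none does.
a: 0a undefined. 0a->0: no, a/aaa meet in 0. Open state 1: 0a->1.
b: 0b undefined. 0b->0: ok.
c: 0c undefined. 0c->0: no, b/c meet in 0. 0c->1: no, a/c meet in 1. Open state 2: 0c->2.
aa: 1a undefined. 1a->0: no, a/aaa meet in 1. 1a->1: no, a/aaa meet in 1. 1a->2: ok.
ab: 1b undefined. 1b->0: no, b/abb meet in 0. 1b->1: no, a/abb meet in 1. 1b->2: ok.
ac: 1c undefined. 1c->0: no, acc/c meet in 2. 1c->1: ok.
ca: 2a undefined. 2a->0: no, a/babaa meet in 1. 2a->1: no, a/aaa meet in 1. 2a->2: ok.
cb: 2b undefined. 2b->0: no, b/abb meet in 0. 2b->1: no, a/abb meet in 1. 2b->2: no, cac/cbc meet in 2 with "c" left. Open state 3: 2b->3.
cc: 2c undefined. 2c->0: ok.
cba: 3a undefined. 3a->0: ok.
cbb: 3b undefined. 3b->0: ok.
cbc: 3c undefined. 3c->0: no, b/cbc meet in 0. 3c->1: no, a/cbc meet in 1. 3c->2: ok.
All examples now run through 4 states with every (state, symbol) defined. Accept strings end in {0,1}, Reject strings end in {2,3}; accept={0,1}.

states=4 start=0 accept={0,1} delta: 0a->1 0b->0 0c->2 1a->2 1b->2 1c->1 2a->2 2b->3 2c->0 3a->0 3b->0 3c->2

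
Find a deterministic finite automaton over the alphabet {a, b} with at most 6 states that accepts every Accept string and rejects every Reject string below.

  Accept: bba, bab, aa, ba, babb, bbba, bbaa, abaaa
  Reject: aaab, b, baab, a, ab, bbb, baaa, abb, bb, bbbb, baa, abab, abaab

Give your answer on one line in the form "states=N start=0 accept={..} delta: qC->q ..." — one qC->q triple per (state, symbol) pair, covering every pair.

states=5 start=0 accept={2,4} delta: 0a->1 0b->1 1a->2 1b->3 2a->0 2b->2 3a->4 3b->1 4a->4 4b->0

State merging on the prefix tree: take the shortest (then alphabetical) example prefix whose next move is undefined and point that move at state 0, else 1, else 2, ...; a target is out if some Accept/Reject pair would then sit in one state with the same input left (inseparable). If every existing state is out, open a new one.
a: 0a undefined. 0a->0: no, bab/abab meet in 0 with "bab" left. Open state 1: 0a->1.
b: 0b undefined. 0b->0: no, bba/a meet in 1. 0b->1: ok.
aa: 1a undefined. 1a->0: no, bab/b meet in 1. 1a->1: no, bab/aaab meet in 1 with "b" left. Open state 2: 1a->2.
ab: 1b undefined. 1b->0: no, bba/b meet in 1. 1b->1: no, bab/abab meet in 2 with "b" left. 1b->2: no, bba/baa meet in 2 with "a" left. Open state 3: 1b->3.
aaa: 2a undefined. 2a->0: ok.
aba: 3a undefined. 3a->0: no, bba/baa meet in 0. 3a->1: no, bba/aaab meet in 1. 3a->2: no, bab/abab meet in 2 with "b" left. 3a->3: no, bba/ab meet in 3. Open state 4: 3a->4.
abb: 3b undefined. 3b->0: no, bbba/aaab meet in 1. 3b->1: ok.
bab: 2b undefined. 2b->0: no, bab/baa meet in 0. 2b->1: no, bab/aaab meet in 1. 2b->2: ok.
abaa: 4a undefined. 4a->0: no, bbaa/baa meet in 0. 4a->1: no, bbaa/aaab meet in 1. 4a->2: no, bab/abaab meet in 2. 4a->3: no, bbaa/ab meet in 3. 4a->4: ok.
abab: 4b undefined. 4b->0: ok.
All examples now run through 5 states with every (state, symbol) defined. Accept strings end in {2,4}, Reject strings end in {0,1,3}; accept={2,4}.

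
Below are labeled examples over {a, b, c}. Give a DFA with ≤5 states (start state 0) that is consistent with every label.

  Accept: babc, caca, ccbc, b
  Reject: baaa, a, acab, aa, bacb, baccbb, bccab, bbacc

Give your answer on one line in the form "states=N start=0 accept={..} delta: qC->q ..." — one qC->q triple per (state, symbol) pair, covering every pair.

states=4 start=0 accept={1} delta: 0a->0 0b->1 0c->1 1a->2 1b->0 1c->2 2a->0 2b->0 2c->3 3a->1 3b->0 3c->0

State merging on the prefix tree: take the shortest (then alphabetical) example prefix whose next move is undefined and point that move at state 0, else 1, else 2, ...; a target is out if some Accept/Reject pair would then sit in one state with the same input left (inseparable). If every existing state is out, open a new one.
a: 0a undefined. 0a->0: ok.
b: 0b undefined. 0b->0: no, b/baaa meet in 0. Open state 1: 0b->1.
c: 0c undefined. 0c->0: no, caca/a meet in 0. 0c->1: ok.
ba: 1a undefined. 1a->0: no, caca/baaa meet in 0. 1a->1: no, b/baaa meet in 1. Open state 2: 1a->2.
bb: 1b undefined. 1b->0: ok.
bc: 1c undefined. 1c->0: no, ccbc/a meet in 0. 1c->1: no, ccbc/bbacc meet in 1. 1c->2: ok.
baa: 2a undefined. 2a->0: ok.
bab: 2b undefined. 2b->0: ok.
bac: 2c undefined. 2c->0: no, babc/bacb meet in 1. 2c->1: no, babc/baccbb meet in 1. 2c->2: no, babc/baccbb meet in 1. Open state 3: 2c->3.
bacb: 3b undefined. 3b->0: ok.
bacc: 3c undefined. 3c->0: ok.
bcca: 3a undefined. 3a->0: no, babc/bccab meet in 1. 3a->1: ok.
All examples now run through 4 states with every (state, symbol) defined. Accept strings end in {1}, Reject strings end in {0,2}; accept={1}.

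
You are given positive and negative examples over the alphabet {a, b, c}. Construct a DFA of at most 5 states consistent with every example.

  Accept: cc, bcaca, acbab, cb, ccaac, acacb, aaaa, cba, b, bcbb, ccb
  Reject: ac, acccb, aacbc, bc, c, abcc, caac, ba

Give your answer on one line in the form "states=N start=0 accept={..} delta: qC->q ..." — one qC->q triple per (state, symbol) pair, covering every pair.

states=5 start=0 accept={0,1,4} delta: 0a->0 0b->1 0c->2 1a->2 1b->2 1c->3 2a->0 2b->0 2c->4 3a->0 3b->0 3c->2 4a->1 4b->0 4c->1

Grow the machine one transition at a time. Run the examples from 0; the earliest place one falls off (shortest prefix, ties alphabetical) gets sent to the lowest-numbered state that keeps every Accept/Reject pair distinguishable — a pair clashes when both reach the same state with identical unread suffix — and to a fresh state only if none does.
a: 0a undefined. 0a->0: ok.
b: 0b undefined. 0b->0: no, cc/abcc meet in 0 with "cc" left. Open state 1: 0b->1.
c: 0c undefined. 0c->0: no, cc/ac meet in 0. 0c->1: no, cc/bc meet in 1 with "c" left. Open state 2: 0c->2.
ba: 1a undefined. 1a->0: no, aaaa/ba meet in 0. 1a->1: no, b/ba meet in 1. 1a->2: ok.
bc: 1c undefined. 1c->0: no, aaaa/bc meet in 0. 1c->1: no, b/bc meet in 1. 1c->2: no, cc/abcc meet in 2 with "c" left. Open state 3: 1c->3.
ca: 2a undefined. 2a->0: ok.
cb: 2b undefined. 2b->0: ok.
cc: 2c undefined. 2c->0: no, cc/acccb meet in 0. 2c->1: no, ccaac/ac meet in 2. 2c->2: no, cc/ac meet in 2. 2c->3: no, cc/bc meet in 3. Open state 4: 2c->4.
bca: 3a undefined. 3a->0: ok.
bcb: 3b undefined. 3b->0: ok.
cca: 4a undefined. 4a->0: no, ccaac/ac meet in 2. 4a->1: ok.
ccb: 4b undefined. 4b->0: ok.
abcc: 3c undefined. 3c->0: no, bcaca/abcc meet in 0. 3c->1: no, acbab/abcc meet in 1. 3c->2: ok.
accc: 4c undefined. 4c->0: no, acbab/acccb meet in 1. 4c->1: ok.
acccb: 1b undefined. 1b->0: no, bcaca/acccb meet in 0. 1b->1: no, acbab/acccb meet in 1. 1b->2: ok.
All examples now run through 5 states with every (state, symbol) defined. Accept strings end in {0,1,4}, Reject strings end in {2,3}; accept={0,1,4}.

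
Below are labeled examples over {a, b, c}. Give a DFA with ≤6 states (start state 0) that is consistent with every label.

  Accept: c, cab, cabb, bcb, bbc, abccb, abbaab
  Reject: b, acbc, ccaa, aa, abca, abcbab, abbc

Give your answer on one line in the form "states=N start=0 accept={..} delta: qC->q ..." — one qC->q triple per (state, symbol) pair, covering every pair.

Fold the examples into a partial DFA from state 0: repeatedly fix the first undefined (state, symbol) met by the shortest-then-alphabetical prefix, trying targets in increasing order and rejecting any under which an Accept and a Reject string meet in one state with the same remainder; add a state when all current targets are rejected. Accepting states are where Accept strings end.
a: 0a undefined. 0a->0: no, bbc/abbc meet in 0 with "bbc" left. Open state 1: 0a->1.
b: 0b undefined. 0b->0: ok.
c: 0c undefined. 0c->0: no, c/b meet in 0. 0c->1: ok.
aa: 1a undefined. 1a->0: no, cab/b meet in 0. 1a->1: no, c/aa meet in 1. Open state 2: 1a->2.
ab: 1b undefined. 1b->0: no, c/abbc meet in 1. 1b->1: ok.
ac: 1c undefined. 1c->0: no, c/acbc meet in 1. 1c->1: no, c/acbc meet in 1. 1c->2: ok.
acb: 2b undefined. 2b->0: no, c/acbc meet in 1. 2b->1: no, c/abcbab meet in 1. 2b->2: no, cab/aa meet in 2. Open state 3: 2b->3.
cca: 2a undefined. 2a->0: no, c/ccaa meet in 1. 2a->1: no, c/abca meet in 1. 2a->2: ok.
abcc: 2c undefined. 2c->0: no, abccb/b meet in 0. 2c->1: ok.
acbc: 3c undefined. 3c->0: ok.
cabb: 3b undefined. 3b->0: no, cabb/b meet in 0. 3b->1: ok.
abcba: 3a undefined. 3a->0: ok.
All examples now run through 4 states with every (state, symbol) defined. Accept strings end in {1,3}, Reject strings end in {0,2}; accept={1,3}.

states=4 start=0 accept={1,3} delta: 0a->1 0b->0 0c->1 1a->2 1b->1 1c->2 2a->2 2b->3 2c->1 3a->0 3b->1 3c->0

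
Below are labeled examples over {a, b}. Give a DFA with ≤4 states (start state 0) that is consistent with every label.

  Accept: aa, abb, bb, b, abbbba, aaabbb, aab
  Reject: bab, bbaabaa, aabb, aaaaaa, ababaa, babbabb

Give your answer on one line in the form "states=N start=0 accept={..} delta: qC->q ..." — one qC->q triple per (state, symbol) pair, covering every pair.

Fold the examples into a partial DFA from state 0: repeatedly fix the first undefined (state, symbol) met by the shortest-then-alphabetical prefix, trying targets in increasing order and rejecting any under which an Accept and a Reject string meet in one state with the same remainder; add a state when all current targets are rejected. Accepting states are where Accept strings end.
a: 0a undefined. 0a->0: no, aa/aaaaaa meet in 0. Open state 1: 0a->1.
b: 0b undefined. 0b->0: ok.
aa: 1a undefined. 1a->0: no, aa/bbaabaa meet in 0. 1a->1: no, aa/aaaaaa meet in 1. Open state 2: 1a->2.
ab: 1b undefined. 1b->0: no, aa/ababaa meet in 2. 1b->1: no, abb/bab meet in 1. 1b->2: no, aa/bab meet in 2. Open state 3: 1b->3.
aaa: 2a undefined. 2a->0: no, bb/aaaaaa meet in 0. 2a->1: no, aa/aaaaaa meet in 2. 2a->2: no, aa/aaaaaa meet in 2. 2a->3: ok.
aab: 2b undefined. 2b->0: no, aa/bbaabaa meet in 2. 2b->1: ok.
aba: 3a undefined. 3a->0: no, aa/aaaaaa meet in 2. 3a->1: no, aa/ababaa meet in 2. 3a->2: no, aa/aaaaaa meet in 2. 3a->3: ok.
abb: 3b undefined. 3b->0: no, aa/ababaa meet in 2. 3b->1: ok.
All examples now run through 4 states with every (state, symbol) defined. Accept strings end in {0,1,2}, Reject strings end in {3}; accept={0,1,2}.

states=4 start=0 accept={0,1,2} delta: 0a->1 0b->0 1a->2 1b->3 2a->3 2b->1 3a->3 3b->1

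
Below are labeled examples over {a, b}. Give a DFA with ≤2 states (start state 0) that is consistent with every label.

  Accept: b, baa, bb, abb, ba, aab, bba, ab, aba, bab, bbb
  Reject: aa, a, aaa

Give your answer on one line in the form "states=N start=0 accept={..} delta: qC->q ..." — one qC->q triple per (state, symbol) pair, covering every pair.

Grow the machine one transition at a time. Run the examples from 0; the earliest place one falls off (shortest prefix, ties alphabetical) gets sent to the lowest-numbered state that keeps every Accept/Reject pair distinguishable — a pair clashes when both reach the same state with identical unread suffix — and to a fresh state only if none does.
a: 0a undefined. 0a->0: ok.
b: 0b undefined. 0b->0: no, b/aa meet in 0. Open state 1: 0b->1.
ba: 1a undefined. 1a->0: no, baa/aa meet in 0. 1a->1: ok.
bb: 1b undefined. 1b->0: no, bb/aa meet in 0. 1b->1: ok.
All examples now run through 2 states with every (state, symbol) defined. Accept strings end in {1}, Reject strings end in {0}; accept={1}.

states=2 start=0 accept={1} delta: 0a->0 0b->1 1a->1 1b->1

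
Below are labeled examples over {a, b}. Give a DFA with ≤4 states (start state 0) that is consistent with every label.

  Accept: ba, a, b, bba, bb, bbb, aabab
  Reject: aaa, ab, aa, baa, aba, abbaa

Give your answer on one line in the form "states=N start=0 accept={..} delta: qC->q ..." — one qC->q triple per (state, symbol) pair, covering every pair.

State merging on the prefix tree: take the shortest (then alphabetical) example prefix whose next move is undefined and point that move at state 0, else 1, else 2, ...; a target is out if some Accept/Reject pair would then sit in one state with the same input left (inseparable). If every existing state is out, open a new one.
a: 0a undefined. 0a->0: no, ba/aba meet in 0 with "ba" left. Open state 1: 0a->1.
b: 0b undefined. 0b->0: ok.
aa: 1a undefined. 1a->0: no, ba/aaa meet in 1. 1a->1: no, ba/aaa meet in 1. Open state 2: 1a->2.
ab: 1b undefined. 1b->0: no, ba/aba meet in 1. 1b->1: no, ba/ab meet in 1. 1b->2: ok.
aaa: 2a undefined. 2a->0: no, b/aaa meet in 0. 2a->1: no, ba/aaa meet in 1. 2a->2: ok.
aab: 2b undefined. 2b->0: no, aabab/aaa meet in 2. 2b->1: ok.
All examples now run through 3 states with every (state, symbol) defined. Accept strings end in {0,1}, Reject strings end in {2}; accept={0,1}.

states=3 start=0 accept={0,1} delta: 0a->1 0b->0 1a->2 1b->2 2a->2 2b->1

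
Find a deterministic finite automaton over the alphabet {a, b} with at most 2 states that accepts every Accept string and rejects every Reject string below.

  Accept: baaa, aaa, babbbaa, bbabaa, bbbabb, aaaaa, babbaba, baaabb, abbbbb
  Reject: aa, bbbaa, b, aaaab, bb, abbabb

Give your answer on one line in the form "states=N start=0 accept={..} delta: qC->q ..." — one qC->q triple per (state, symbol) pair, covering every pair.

Grow the machine one transition at a time. Run the examples from 0; the earliest place one falls off (shortest prefix, ties alphabetical) gets sent to the lowest-numbered state that keeps every Accept/Reject pair distinguishable — a pair clashes when both reach the same state with identical unread suffix — and to a fresh state only if none does.
a: 0a undefined. 0a->0: no, aaa/aa meet in 0. Open state 1: 0a->1.
b: 0b undefined. 0b->0: ok.
aa: 1a undefined. 1a->0: ok.
ab: 1b undefined. 1b->0: no, babbbaa/aa meet in 0. 1b->1: ok.
All examples now run through 2 states with every (state, symbol) defined. Accept strings end in {1}, Reject strings end in {0}; accept={1}.

states=2 start=0 accept={1} delta: 0a->1 0b->0 1a->0 1b->1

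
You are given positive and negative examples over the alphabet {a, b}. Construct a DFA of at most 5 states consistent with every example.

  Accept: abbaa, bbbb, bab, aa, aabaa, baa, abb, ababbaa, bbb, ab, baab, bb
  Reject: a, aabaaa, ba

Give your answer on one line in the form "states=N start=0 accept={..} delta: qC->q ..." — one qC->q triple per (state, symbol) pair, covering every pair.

states=2 start=0 accept={0} delta: 0a->1 0b->0 1a->0 1b->0

Fold the examples into a partial DFA from state 0: repeatedly fix the first undefined (state, symbol) met by the shortest-then-alphabetical prefix, trying targets in increasing order and rejecting any under which an Accept and a Reject string meet in one state with the same remainder; add a state when all current targets are rejected. Accepting states are where Accept strings end.
a: 0a undefined. 0a->0: no, aa/a meet in 0. Open state 1: 0a->1.
b: 0b undefined. 0b->0: ok.
aa: 1a undefined. 1a->0: ok.
ab: 1b undefined. 1b->0: ok.
All examples now run through 2 states with every (state, symbol) defined. Accept strings end in {0}, Reject strings end in {1}; accept={0}.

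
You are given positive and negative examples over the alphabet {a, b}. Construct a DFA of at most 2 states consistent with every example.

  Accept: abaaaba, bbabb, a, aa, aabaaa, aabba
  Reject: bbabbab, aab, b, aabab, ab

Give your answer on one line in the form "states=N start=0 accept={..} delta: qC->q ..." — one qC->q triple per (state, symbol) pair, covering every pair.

states=2 start=0 accept={0} delta: 0a->0 0b->1 1a->0 1b->0

State merging on the prefix tree: take the shortest (then alphabetical) example prefix whose next move is undefined and point that move at state 0, else 1, else 2, ...; a target is out if some Accept/Reject pair would then sit in one state with the same input left (inseparable). If every existing state is out, open a new one.
a: 0a undefined. 0a->0: ok.
b: 0b undefined. 0b->0: no, abaaaba/bbabbab meet in 0. Open state 1: 0b->1.
bb: 1b undefined. 1b->0: ok.
aba: 1a undefined. 1a->0: ok.
All examples now run through 2 states with every (state, symbol) defined. Accept strings end in {0}, Reject strings end in {1}; accept={0}.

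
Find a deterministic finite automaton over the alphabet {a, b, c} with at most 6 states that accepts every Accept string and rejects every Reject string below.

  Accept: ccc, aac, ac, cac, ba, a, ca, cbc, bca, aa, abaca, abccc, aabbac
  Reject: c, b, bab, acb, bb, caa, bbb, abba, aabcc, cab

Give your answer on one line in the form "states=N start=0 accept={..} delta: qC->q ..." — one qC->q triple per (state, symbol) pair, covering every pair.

states=5 start=0 accept={1,4} delta: 0a->1 0b->0 0c->2 1a->1 1b->3 1c->1 2a->4 2b->1 2c->1 3a->0 3b->4 3c->0 4a->2 4b->0 4c->1

State merging on the prefix tree: take the shortest (then alphabetical) example prefix whose next move is undefined and point that move at state 0, else 1, else 2, ...; a target is out if some Accept/Reject pair would then sit in one state with the same input left (inseparable). If every existing state is out, open a new one.
a: 0a undefined. 0a->0: no, aac/c meet in 0 with "c" left. Open state 1: 0a->1.
b: 0b undefined. 0b->0: ok.
c: 0c undefined. 0c->0: no, ccc/c meet in 0. 0c->1: no, ba/c meet in 1. Open state 2: 0c->2.
aa: 1a undefined. 1a->0: no, aac/c meet in 2. 1a->1: ok.
ab: 1b undefined. 1b->0: no, ba/abba meet in 1. 1b->1: no, ba/bab meet in 1. 1b->2: no, ccc/aabcc meet in 2 with "cc" left. Open state 3: 1b->3.
ac: 1c undefined. 1c->0: no, aac/b meet in 0. 1c->1: ok.
ca: 2a undefined. 2a->0: no, aac/caa meet in 1. 2a->1: no, aac/caa meet in 1. 2a->2: no, ca/c meet in 2. 2a->3: no, ca/bab meet in 3. Open state 4: 2a->4.
cb: 2b undefined. 2b->0: no, cbc/c meet in 2. 2b->1: ok.
cc: 2c undefined. 2c->0: no, ccc/c meet in 2. 2c->1: ok.
aba: 3a undefined. 3a->0: ok.
abb: 3b undefined. 3b->0: no, ccc/abba meet in 1. 3b->1: no, ccc/abba meet in 1. 3b->2: no, ca/abba meet in 4. 3b->3: no, aabbac/c meet in 2. 3b->4: ok.
abc: 3c undefined. 3c->0: ok.
caa: 4a undefined. 4a->0: no, aabbac/c meet in 2. 4a->1: no, ccc/caa meet in 1. 4a->2: ok.
cab: 4b undefined. 4b->0: ok.
cac: 4c undefined. 4c->0: no, cac/b meet in 0. 4c->1: ok.
All examples now run through 5 states with every (state, symbol) defined. Accept strings end in {1,4}, Reject strings end in {0,2,3}; accept={1,4}.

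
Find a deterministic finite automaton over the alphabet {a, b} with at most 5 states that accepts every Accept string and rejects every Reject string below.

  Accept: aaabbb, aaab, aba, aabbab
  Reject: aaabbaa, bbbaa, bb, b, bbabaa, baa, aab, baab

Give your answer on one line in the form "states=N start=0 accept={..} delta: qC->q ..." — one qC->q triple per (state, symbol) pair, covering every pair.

Fold the examples into a partial DFA from state 0: repeatedly fix the first undefined (state, symbol) met by the shortest-then-alphabetical prefix, trying targets in increasing order and rejecting any under which an Accept and a Reject string meet in one state with the same remainder; add a state when all current targets are rejected. Accepting states are where Accept strings end.
a: 0a undefined. 0a->0: no, aaab/b meet in 0 with "b" left. Open state 1: 0a->1.
b: 0b undefined. 0b->0: ok.
aa: 1a undefined. 1a->0: ok.
ab: 1b undefined. 1b->0: no, aaabbb/aaabbaa meet in 0. 1b->1: no, aaabbb/aaabbaa meet in 1. Open state 2: 1b->2.
aba: 2a undefined. 2a->0: no, aba/bbbaa meet in 0. 2a->1: ok.
aaabb: 2b undefined. 2b->0: no, aaabbb/aaabbaa meet in 0. 2b->1: no, aba/aaabbaa meet in 1. 2b->2: ok.
All examples now run through 3 states with every (state, symbol) defined. Accept strings end in {1,2}, Reject strings end in {0}; accept={1,2}.

states=3 start=0 accept={1,2} delta: 0a->1 0b->0 1a->0 1b->2 2a->1 2b->2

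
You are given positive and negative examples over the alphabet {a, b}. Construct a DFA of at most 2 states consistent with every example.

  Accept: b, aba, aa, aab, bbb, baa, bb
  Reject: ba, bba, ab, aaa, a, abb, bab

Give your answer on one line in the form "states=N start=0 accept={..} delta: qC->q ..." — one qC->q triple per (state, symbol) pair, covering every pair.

Fold the examples into a partial DFA from state 0: repeatedly fix the first undefined (state, symbol) met by the shortest-then-alphabetical prefix, trying targets in increasing order and rejecting any under which an Accept and a Reject string meet in one state with the same remainder; add a state when all current targets are rejected. Accepting states are where Accept strings end.
a: 0a undefined. 0a->0: no, b/ab meet in 0 with "b" left. Open state 1: 0a->1.
b: 0b undefined. 0b->0: ok.
aa: 1a undefined. 1a->0: ok.
ab: 1b undefined. 1b->0: no, b/ab meet in 0. 1b->1: ok.
All examples now run through 2 states with every (state, symbol) defined. Accept strings end in {0}, Reject strings end in {1}; accept={0}.

states=2 start=0 accept={0} delta: 0a->1 0b->0 1a->0 1b->1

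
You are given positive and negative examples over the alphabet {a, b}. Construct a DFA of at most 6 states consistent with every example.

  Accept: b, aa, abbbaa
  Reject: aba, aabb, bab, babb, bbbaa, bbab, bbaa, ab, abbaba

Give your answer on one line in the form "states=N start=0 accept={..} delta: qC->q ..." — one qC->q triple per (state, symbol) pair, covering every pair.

Fold the examples into a partial DFA from state 0: repeatedly fix the first undefined (state, symbol) met by the shortest-then-alphabetical prefix, trying targets in increasing order and rejecting any under which an Accept and a Reject string meet in one state with the same remainder; add a state when all current targets are rejected. Accepting states are where Accept strings end.
a: 0a undefined. 0a->0: no, b/ab meet in 0 with "b" left. Open state 1: 0a->1.
b: 0b undefined. 0b->0: no, aa/bbbaa meet in 1 with "a" left. 0b->1: ok.
aa: 1a undefined. 1a->0: no, b/bab meet in 1. 1a->1: ok.
ab: 1b undefined. 1b->0: no, b/aba meet in 1. 1b->1: no, b/aba meet in 1. Open state 2: 1b->2.
aba: 2a undefined. 2a->0: no, b/bbab meet in 1. 2a->1: no, b/aba meet in 1. 2a->2: ok.
abb: 2b undefined. 2b->0: no, b/bbbaa meet in 1. 2b->1: no, b/aabb meet in 1. 2b->2: no, abbbaa/aba meet in 2. Open state 3: 2b->3.
abba: 3a undefined. 3a->0: no, b/bbbaa meet in 1. 3a->1: no, b/bbbaa meet in 1. 3a->2: ok.
abbb: 3b undefined. 3b->0: ok.
All examples now run through 4 states with every (state, symbol) defined. Accept strings end in {1}, Reject strings end in {2,3}; accept={1}.

states=4 start=0 accept={1} delta: 0a->1 0b->1 1a->1 1b->2 2a->2 2b->3 3a->2 3b->0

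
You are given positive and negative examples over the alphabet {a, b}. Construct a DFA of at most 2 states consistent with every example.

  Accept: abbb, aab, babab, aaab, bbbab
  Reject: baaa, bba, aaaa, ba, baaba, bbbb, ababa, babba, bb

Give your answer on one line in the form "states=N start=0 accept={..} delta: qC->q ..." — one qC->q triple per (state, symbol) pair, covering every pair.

states=2 start=0 accept={1} delta: 0a->0 0b->1 1a->0 1b->0

State merging on the prefix tree: take the shortest (then alphabetical) example prefix whose next move is undefined and point that move at state 0, else 1, else 2, ...; a target is out if some Accept/Reject pair would then sit in one state with the same input left (inseparable). If every existing state is out, open a new one.
a: 0a undefined. 0a->0: ok.
b: 0b undefined. 0b->0: no, abbb/baaa meet in 0. Open state 1: 0b->1.
ba: 1a undefined. 1a->0: ok.
bb: 1b undefined. 1b->0: ok.
All examples now run through 2 states with every (state, symbol) defined. Accept strings end in {1}, Reject strings end in {0}; accept={1}.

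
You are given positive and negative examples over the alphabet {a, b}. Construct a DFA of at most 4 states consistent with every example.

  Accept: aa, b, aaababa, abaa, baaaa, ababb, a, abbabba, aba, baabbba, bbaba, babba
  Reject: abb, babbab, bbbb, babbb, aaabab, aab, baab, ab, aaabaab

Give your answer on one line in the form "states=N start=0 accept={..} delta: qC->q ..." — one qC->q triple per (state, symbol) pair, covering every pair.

states=4 start=0 accept={1,3} delta: 0a->1 0b->1 1a->1 1b->2 2a->3 2b->2 3a->1 3b->0

Grow the machine one transition at a time. Run the examples from 0; the earliest place one falls off (shortest prefix, ties alphabetical) gets sent to the lowest-numbered state that keeps every Accept/Reject pair distinguishable — a pair clashes when both reach the same state with identical unread suffix — and to a fresh state only if none does.
a: 0a undefined. 0a->0: no, b/aab meet in 0 with "b" left. Open state 1: 0a->1.
b: 0b undefined. 0b->0: no, b/bbbb meet in 0. 0b->1: ok.
aa: 1a undefined. 1a->0: no, b/aab meet in 1. 1a->1: ok.
ab: 1b undefined. 1b->0: no, aa/abb meet in 1. 1b->1: no, aa/abb meet in 1. Open state 2: 1b->2.
aba: 2a undefined. 2a->0: no, aa/aaabab meet in 1. 2a->1: no, ababb/abb meet in 2 with "b" left. 2a->2: no, abaa/aab meet in 2. Open state 3: 2a->3.
abb: 2b undefined. 2b->0: no, aa/bbbb meet in 1. 2b->1: no, aa/abb meet in 1. 2b->2: ok.
abaa: 3a undefined. 3a->0: no, aa/aaabaab meet in 1. 3a->1: ok.
abab: 3b undefined. 3b->0: ok.
All examples now run through 4 states with every (state, symbol) defined. Accept strings end in {1,3}, Reject strings end in {0,2}; accept={1,3}.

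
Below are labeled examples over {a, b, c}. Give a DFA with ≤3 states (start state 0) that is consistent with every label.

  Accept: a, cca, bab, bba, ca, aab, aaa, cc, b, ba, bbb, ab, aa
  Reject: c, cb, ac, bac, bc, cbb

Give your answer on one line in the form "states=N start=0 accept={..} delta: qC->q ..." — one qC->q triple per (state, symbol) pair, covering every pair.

Grow the machine one transition at a time. Run the examples from 0; the earliest place one falls off (shortest prefix, ties alphabetical) gets sent to the lowest-numbered state that keeps every Accept/Reject pair distinguishable — a pair clashes when both reach the same state with identical unread suffix — and to a fresh state only if none does.
a: 0a undefined. 0a->0: ok.
b: 0b undefined. 0b->0: ok.
c: 0c undefined. 0c->0: no, a/c meet in 0. Open state 1: 0c->1.
ca: 1a undefined. 1a->0: ok.
cb: 1b undefined. 1b->0: no, a/cb meet in 0. 1b->1: ok.
cc: 1c undefined. 1c->0: ok.
All examples now run through 2 states with every (state, symbol) defined. Accept strings end in {0}, Reject strings end in {1}; accept={0}.

states=2 start=0 accept={0} delta: 0a->0 0b->0 0c->1 1a->0 1b->1 1c->0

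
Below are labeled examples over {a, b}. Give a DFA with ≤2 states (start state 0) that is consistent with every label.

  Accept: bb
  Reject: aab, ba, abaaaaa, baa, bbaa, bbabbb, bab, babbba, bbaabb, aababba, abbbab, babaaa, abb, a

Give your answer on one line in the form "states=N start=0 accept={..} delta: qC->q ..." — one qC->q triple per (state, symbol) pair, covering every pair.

states=2 start=0 accept={0} delta: 0a->1 0b->0 1a->1 1b->1

State merging on the prefix tree: take the shortest (then alphabetical) example prefix whose next move is undefined and point that move at state 0, else 1, else 2, ...; a target is out if some Accept/Reject pair would then sit in one state with the same input left (inseparable). If every existing state is out, open a new one.
a: 0a undefined. 0a->0: no, bb/abb meet in 0 with "bb" left. Open state 1: 0a->1.
b: 0b undefined. 0b->0: ok.
aa: 1a undefined. 1a->0: no, bb/aab meet in 0. 1a->1: ok.
ab: 1b undefined. 1b->0: no, bb/aab meet in 0. 1b->1: ok.
All examples now run through 2 states with every (state, symbol) defined. Accept strings end in {0}, Reject strings end in {1}; accept={0}.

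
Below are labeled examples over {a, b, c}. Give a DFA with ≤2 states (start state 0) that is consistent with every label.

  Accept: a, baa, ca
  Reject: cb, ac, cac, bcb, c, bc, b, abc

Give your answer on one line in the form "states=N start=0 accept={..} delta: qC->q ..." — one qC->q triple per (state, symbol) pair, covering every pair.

states=2 start=0 accept={0} delta: 0a->0 0b->1 0c->1 1a->0 1b->1 1c->1

State merging on the prefix tree: take the shortest (then alphabetical) example prefix whose next move is undefined and point that move at state 0, else 1, else 2, ...; a target is out if some Accept/Reject pair would then sit in one state with the same input left (inseparable). If every existing state is out, open a new one.
a: 0a undefined. 0a->0: ok.
b: 0b undefined. 0b->0: no, a/b meet in 0. Open state 1: 0b->1.
c: 0c undefined. 0c->0: no, a/ac meet in 0. 0c->1: ok.
ba: 1a undefined. 1a->0: ok.
bc: 1c undefined. 1c->0: no, a/bc meet in 0. 1c->1: ok.
cb: 1b undefined. 1b->0: no, a/cb meet in 0. 1b->1: ok.
All examples now run through 2 states with every (state, symbol) defined. Accept strings end in {0}, Reject strings end in {1}; accept={0}.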